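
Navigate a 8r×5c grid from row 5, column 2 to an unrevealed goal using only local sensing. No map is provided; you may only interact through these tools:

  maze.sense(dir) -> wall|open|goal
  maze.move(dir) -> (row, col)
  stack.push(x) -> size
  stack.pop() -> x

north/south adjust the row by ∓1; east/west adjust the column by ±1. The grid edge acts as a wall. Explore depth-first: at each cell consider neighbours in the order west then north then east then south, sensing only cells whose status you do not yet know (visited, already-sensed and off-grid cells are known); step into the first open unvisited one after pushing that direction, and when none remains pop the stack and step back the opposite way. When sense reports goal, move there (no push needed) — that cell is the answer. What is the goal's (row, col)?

[in] maze.sense west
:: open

[in] stack.push west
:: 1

[in] maze.move west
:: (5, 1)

[in] maze.sense west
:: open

[in] stack.push west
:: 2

[in] maze.move west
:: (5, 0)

[in] maze.sense north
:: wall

[in] maze.sense south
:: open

[in] stack.push south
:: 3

[in] maze.move south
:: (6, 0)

[in] maze.sense east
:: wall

[in] maze.sense south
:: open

[in] stack.push south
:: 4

[in] maze.move south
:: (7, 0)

[in] maze.sense east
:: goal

[in] maze.move east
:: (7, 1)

Answer: (7, 1)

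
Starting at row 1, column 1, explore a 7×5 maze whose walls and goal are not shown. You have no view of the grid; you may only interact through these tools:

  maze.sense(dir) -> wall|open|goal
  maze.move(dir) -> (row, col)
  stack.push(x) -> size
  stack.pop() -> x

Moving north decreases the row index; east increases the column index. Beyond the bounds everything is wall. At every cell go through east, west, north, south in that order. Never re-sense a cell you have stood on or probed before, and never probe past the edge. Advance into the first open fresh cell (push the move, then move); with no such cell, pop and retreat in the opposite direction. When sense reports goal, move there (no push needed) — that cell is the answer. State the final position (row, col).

! maze.sense(dir='east') : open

! stack.push(x='east') : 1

! maze.move(dir='east') : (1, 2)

! maze.sense(dir='east') : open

! stack.push(x='east') : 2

! maze.move(dir='east') : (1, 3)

! maze.sense(dir='east') : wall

! maze.sense(dir='north') : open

! stack.push(x='north') : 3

! maze.move(dir='north') : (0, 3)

! maze.sense(dir='east') : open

! stack.push(x='east') : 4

! maze.move(dir='east') : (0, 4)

! stack.pop() : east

! maze.move(dir='west') : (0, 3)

! maze.sense(dir='west') : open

! stack.push(x='west') : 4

! maze.move(dir='west') : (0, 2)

! maze.sense(dir='west') : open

! stack.push(x='west') : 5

! maze.move(dir='west') : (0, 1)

! maze.sense(dir='west') : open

! stack.push(x='west') : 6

! maze.move(dir='west') : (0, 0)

! maze.sense(dir='south') : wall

! stack.pop() : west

! maze.move(dir='east') : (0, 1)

! stack.pop() : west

! maze.move(dir='east') : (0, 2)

! stack.pop() : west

! maze.move(dir='east') : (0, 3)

! stack.pop() : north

! maze.move(dir='south') : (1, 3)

! maze.sense(dir='south') : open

! stack.push(x='south') : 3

! maze.move(dir='south') : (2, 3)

! maze.sense(dir='east') : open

! stack.push(x='east') : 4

! maze.move(dir='east') : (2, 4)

! maze.sense(dir='south') : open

! stack.push(x='south') : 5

! maze.move(dir='south') : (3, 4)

! maze.sense(dir='west') : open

! stack.push(x='west') : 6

! maze.move(dir='west') : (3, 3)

! maze.sense(dir='west') : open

! stack.push(x='west') : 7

! maze.move(dir='west') : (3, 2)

! maze.sense(dir='west') : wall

! maze.sense(dir='north') : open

! stack.push(x='north') : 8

! maze.move(dir='north') : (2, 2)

! maze.sense(dir='west') : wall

! stack.pop() : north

! maze.move(dir='south') : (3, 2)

! maze.sense(dir='south') : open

! stack.push(x='south') : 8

! maze.move(dir='south') : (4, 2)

! maze.sense(dir='east') : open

! stack.push(x='east') : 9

! maze.move(dir='east') : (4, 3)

! maze.sense(dir='east') : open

! stack.push(x='east') : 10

! maze.move(dir='east') : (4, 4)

! maze.sense(dir='south') : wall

! stack.pop() : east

! maze.move(dir='west') : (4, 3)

! maze.sense(dir='south') : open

! stack.push(x='south') : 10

! maze.move(dir='south') : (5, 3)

! maze.sense(dir='west') : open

! stack.push(x='west') : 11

! maze.move(dir='west') : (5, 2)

! maze.sense(dir='west') : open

! stack.push(x='west') : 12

! maze.move(dir='west') : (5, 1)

! maze.sense(dir='west') : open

! stack.push(x='west') : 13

! maze.move(dir='west') : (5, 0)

! maze.sense(dir='north') : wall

! maze.sense(dir='south') : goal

! maze.move(dir='south') : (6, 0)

Answer: (6, 0)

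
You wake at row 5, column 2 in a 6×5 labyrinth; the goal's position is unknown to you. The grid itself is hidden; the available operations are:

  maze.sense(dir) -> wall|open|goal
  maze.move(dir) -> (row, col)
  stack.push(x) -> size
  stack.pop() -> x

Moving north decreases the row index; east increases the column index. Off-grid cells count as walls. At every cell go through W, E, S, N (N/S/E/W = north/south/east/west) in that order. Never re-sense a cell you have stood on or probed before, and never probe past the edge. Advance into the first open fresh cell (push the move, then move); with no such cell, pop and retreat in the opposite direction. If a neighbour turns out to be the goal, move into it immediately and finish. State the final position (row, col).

-> sense(dir='west')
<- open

-> push(x='west')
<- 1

-> move(dir='west')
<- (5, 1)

-> sense(dir='west')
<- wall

-> sense(dir='north')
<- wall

-> pop()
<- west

-> move(dir='east')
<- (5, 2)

-> sense(dir='east')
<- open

-> push(x='east')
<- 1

-> move(dir='east')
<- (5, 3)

-> sense(dir='east')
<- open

-> push(x='east')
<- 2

-> move(dir='east')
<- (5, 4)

-> sense(dir='north')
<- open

-> push(x='north')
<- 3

-> move(dir='north')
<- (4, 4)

-> sense(dir='west')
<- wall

-> sense(dir='north')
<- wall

-> pop()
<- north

-> move(dir='south')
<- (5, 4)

-> pop()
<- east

-> move(dir='west')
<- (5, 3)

-> pop()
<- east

-> move(dir='west')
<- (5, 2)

-> sense(dir='north')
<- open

-> push(x='north')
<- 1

-> move(dir='north')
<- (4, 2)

-> sense(dir='north')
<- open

-> push(x='north')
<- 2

-> move(dir='north')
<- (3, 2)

-> sense(dir='west')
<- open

-> push(x='west')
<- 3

-> move(dir='west')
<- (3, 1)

-> sense(dir='west')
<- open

-> push(x='west')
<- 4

-> move(dir='west')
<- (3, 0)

-> sense(dir='south')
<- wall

-> sense(dir='north')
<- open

-> push(x='north')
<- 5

-> move(dir='north')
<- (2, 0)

-> sense(dir='east')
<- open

-> push(x='east')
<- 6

-> move(dir='east')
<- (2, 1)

-> sense(dir='east')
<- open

-> push(x='east')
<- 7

-> move(dir='east')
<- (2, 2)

-> sense(dir='east')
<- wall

-> sense(dir='north')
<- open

-> push(x='north')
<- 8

-> move(dir='north')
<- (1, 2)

-> sense(dir='west')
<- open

-> push(x='west')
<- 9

-> move(dir='west')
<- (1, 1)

-> sense(dir='west')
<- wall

-> sense(dir='north')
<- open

-> push(x='north')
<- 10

-> move(dir='north')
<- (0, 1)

-> sense(dir='west')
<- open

-> push(x='west')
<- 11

-> move(dir='west')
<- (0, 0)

-> pop()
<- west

-> move(dir='east')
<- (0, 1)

-> sense(dir='east')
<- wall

-> pop()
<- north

-> move(dir='south')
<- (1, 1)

-> pop()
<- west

-> move(dir='east')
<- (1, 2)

-> sense(dir='east')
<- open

-> push(x='east')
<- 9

-> move(dir='east')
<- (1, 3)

-> sense(dir='east')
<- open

-> push(x='east')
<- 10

-> move(dir='east')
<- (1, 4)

-> sense(dir='south')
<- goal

-> move(dir='south')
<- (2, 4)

Answer: (2, 4)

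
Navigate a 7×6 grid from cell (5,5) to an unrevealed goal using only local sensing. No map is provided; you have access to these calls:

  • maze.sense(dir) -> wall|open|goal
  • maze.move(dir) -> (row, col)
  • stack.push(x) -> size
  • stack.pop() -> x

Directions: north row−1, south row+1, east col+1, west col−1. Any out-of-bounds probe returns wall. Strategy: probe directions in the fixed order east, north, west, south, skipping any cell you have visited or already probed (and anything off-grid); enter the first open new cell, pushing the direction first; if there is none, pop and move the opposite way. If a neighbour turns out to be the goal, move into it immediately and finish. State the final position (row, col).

·→ sense(dir='north')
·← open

·→ push(x='north')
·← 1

·→ move(dir='north')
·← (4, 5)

·→ sense(dir='north')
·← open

·→ push(x='north')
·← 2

·→ move(dir='north')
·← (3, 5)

·→ sense(dir='north')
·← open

·→ push(x='north')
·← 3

·→ move(dir='north')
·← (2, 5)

·→ sense(dir='north')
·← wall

·→ sense(dir='west')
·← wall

·→ pop()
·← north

·→ move(dir='south')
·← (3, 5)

·→ sense(dir='west')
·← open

·→ push(x='west')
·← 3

·→ move(dir='west')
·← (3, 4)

·→ sense(dir='west')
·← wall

·→ sense(dir='south')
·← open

·→ push(x='south')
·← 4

·→ move(dir='south')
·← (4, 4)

·→ sense(dir='west')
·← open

·→ push(x='west')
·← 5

·→ move(dir='west')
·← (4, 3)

·→ sense(dir='west')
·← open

·→ push(x='west')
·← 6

·→ move(dir='west')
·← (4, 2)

·→ sense(dir='north')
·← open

·→ push(x='north')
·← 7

·→ move(dir='north')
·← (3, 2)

·→ sense(dir='north')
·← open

·→ push(x='north')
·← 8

·→ move(dir='north')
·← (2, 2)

·→ sense(dir='east')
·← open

·→ push(x='east')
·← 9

·→ move(dir='east')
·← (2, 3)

·→ sense(dir='north')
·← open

·→ push(x='north')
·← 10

·→ move(dir='north')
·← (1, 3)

·→ sense(dir='east')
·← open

·→ push(x='east')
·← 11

·→ move(dir='east')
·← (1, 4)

·→ sense(dir='north')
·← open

·→ push(x='north')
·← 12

·→ move(dir='north')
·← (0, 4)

·→ sense(dir='east')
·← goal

·→ move(dir='east')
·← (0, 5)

Answer: (0, 5)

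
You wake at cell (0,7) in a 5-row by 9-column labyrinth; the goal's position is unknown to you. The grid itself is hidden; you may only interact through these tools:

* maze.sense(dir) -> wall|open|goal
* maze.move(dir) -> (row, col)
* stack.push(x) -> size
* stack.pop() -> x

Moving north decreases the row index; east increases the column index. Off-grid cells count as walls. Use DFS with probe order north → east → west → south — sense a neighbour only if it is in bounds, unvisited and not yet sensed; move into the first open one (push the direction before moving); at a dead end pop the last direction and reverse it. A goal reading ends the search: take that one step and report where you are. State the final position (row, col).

[in] sense dir=east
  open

[in] push x=east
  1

[in] move dir=east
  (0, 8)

[in] sense dir=south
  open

[in] push x=south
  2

[in] move dir=south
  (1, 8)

[in] sense dir=west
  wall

[in] sense dir=south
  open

[in] push x=south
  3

[in] move dir=south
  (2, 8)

[in] sense dir=west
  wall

[in] sense dir=south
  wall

[in] pop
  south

[in] move dir=north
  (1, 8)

[in] pop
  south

[in] move dir=north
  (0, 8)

[in] pop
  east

[in] move dir=west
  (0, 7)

[in] sense dir=west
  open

[in] push x=west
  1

[in] move dir=west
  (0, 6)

[in] sense dir=west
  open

[in] push x=west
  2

[in] move dir=west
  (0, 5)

[in] sense dir=west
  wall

[in] sense dir=south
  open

[in] push x=south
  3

[in] move dir=south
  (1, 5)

[in] sense dir=east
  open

[in] push x=east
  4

[in] move dir=east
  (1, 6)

[in] sense dir=south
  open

[in] push x=south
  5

[in] move dir=south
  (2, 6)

[in] sense dir=west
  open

[in] push x=west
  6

[in] move dir=west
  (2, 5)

[in] sense dir=west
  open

[in] push x=west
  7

[in] move dir=west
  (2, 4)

[in] sense dir=north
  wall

[in] sense dir=west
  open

[in] push x=west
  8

[in] move dir=west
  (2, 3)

[in] sense dir=north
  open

[in] push x=north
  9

[in] move dir=north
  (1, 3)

[in] sense dir=north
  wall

[in] sense dir=west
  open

[in] push x=west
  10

[in] move dir=west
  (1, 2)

[in] sense dir=north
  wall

[in] sense dir=west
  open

[in] push x=west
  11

[in] move dir=west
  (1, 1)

[in] sense dir=north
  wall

[in] sense dir=west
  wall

[in] sense dir=south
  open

[in] push x=south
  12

[in] move dir=south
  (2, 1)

[in] sense dir=east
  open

[in] push x=east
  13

[in] move dir=east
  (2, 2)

[in] sense dir=south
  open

[in] push x=south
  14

[in] move dir=south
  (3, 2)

[in] sense dir=east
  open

[in] push x=east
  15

[in] move dir=east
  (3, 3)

[in] sense dir=east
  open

[in] push x=east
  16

[in] move dir=east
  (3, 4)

[in] sense dir=east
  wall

[in] sense dir=south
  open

[in] push x=south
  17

[in] move dir=south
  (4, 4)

[in] sense dir=east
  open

[in] push x=east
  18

[in] move dir=east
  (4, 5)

[in] sense dir=east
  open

[in] push x=east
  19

[in] move dir=east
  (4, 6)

[in] sense dir=north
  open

[in] push x=north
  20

[in] move dir=north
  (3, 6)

[in] sense dir=east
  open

[in] push x=east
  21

[in] move dir=east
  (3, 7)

[in] sense dir=south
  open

[in] push x=south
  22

[in] move dir=south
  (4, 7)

[in] sense dir=east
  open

[in] push x=east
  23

[in] move dir=east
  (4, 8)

[in] pop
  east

[in] move dir=west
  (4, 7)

[in] pop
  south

[in] move dir=north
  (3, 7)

[in] pop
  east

[in] move dir=west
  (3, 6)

[in] pop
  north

[in] move dir=south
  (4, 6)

[in] pop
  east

[in] move dir=west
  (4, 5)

[in] pop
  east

[in] move dir=west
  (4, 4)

[in] sense dir=west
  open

[in] push x=west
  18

[in] move dir=west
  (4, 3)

[in] sense dir=west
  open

[in] push x=west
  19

[in] move dir=west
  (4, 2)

[in] sense dir=west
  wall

[in] pop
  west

[in] move dir=east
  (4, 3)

[in] pop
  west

[in] move dir=east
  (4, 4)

[in] pop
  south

[in] move dir=north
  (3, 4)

[in] pop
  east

[in] move dir=west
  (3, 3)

[in] pop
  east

[in] move dir=west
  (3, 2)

[in] sense dir=west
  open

[in] push x=west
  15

[in] move dir=west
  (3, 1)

[in] sense dir=west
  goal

[in] move dir=west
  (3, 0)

Answer: (3, 0)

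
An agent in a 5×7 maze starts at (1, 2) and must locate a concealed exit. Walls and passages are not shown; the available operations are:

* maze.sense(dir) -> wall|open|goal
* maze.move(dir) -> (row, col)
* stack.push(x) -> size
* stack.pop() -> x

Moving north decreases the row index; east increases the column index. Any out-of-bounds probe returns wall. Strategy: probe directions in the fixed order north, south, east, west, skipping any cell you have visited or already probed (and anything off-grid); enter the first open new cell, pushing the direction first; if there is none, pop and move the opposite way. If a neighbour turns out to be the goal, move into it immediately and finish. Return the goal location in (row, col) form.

Do: maze.sense[north]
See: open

Do: stack.push[north]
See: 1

Do: maze.move[north]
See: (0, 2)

Do: maze.sense[east]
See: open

Do: stack.push[east]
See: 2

Do: maze.move[east]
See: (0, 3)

Do: maze.sense[south]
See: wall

Do: maze.sense[east]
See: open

Do: stack.push[east]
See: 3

Do: maze.move[east]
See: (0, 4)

Do: maze.sense[south]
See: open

Do: stack.push[south]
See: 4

Do: maze.move[south]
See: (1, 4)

Do: maze.sense[south]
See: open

Do: stack.push[south]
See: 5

Do: maze.move[south]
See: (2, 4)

Do: maze.sense[south]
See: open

Do: stack.push[south]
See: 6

Do: maze.move[south]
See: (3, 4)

Do: maze.sense[south]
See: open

Do: stack.push[south]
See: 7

Do: maze.move[south]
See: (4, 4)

Do: maze.sense[east]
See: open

Do: stack.push[east]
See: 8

Do: maze.move[east]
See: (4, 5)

Do: maze.sense[north]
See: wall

Do: maze.sense[east]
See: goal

Do: maze.move[east]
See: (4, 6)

Answer: (4, 6)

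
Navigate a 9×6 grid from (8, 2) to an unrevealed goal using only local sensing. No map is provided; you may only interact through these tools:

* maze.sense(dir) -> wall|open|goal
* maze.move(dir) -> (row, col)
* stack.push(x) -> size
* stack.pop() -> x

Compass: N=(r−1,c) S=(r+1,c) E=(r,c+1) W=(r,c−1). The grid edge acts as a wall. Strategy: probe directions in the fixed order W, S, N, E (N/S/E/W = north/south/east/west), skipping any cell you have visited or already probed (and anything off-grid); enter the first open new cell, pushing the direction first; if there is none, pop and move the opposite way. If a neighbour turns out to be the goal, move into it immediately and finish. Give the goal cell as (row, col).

// maze.sense(dir='west') => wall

// maze.sense(dir='north') => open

// stack.push(x='north') => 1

// maze.move(dir='north') => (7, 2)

// maze.sense(dir='west') => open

// stack.push(x='west') => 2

// maze.move(dir='west') => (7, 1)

// maze.sense(dir='west') => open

// stack.push(x='west') => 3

// maze.move(dir='west') => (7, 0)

// maze.sense(dir='south') => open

// stack.push(x='south') => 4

// maze.move(dir='south') => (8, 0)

// stack.pop() => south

// maze.move(dir='north') => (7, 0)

// maze.sense(dir='north') => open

// stack.push(x='north') => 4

// maze.move(dir='north') => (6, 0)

// maze.sense(dir='north') => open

// stack.push(x='north') => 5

// maze.move(dir='north') => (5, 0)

// maze.sense(dir='north') => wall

// maze.sense(dir='east') => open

// stack.push(x='east') => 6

// maze.move(dir='east') => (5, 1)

// maze.sense(dir='south') => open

// stack.push(x='south') => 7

// maze.move(dir='south') => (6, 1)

// maze.sense(dir='east') => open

// stack.push(x='east') => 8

// maze.move(dir='east') => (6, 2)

// maze.sense(dir='north') => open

// stack.push(x='north') => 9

// maze.move(dir='north') => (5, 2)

// maze.sense(dir='north') => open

// stack.push(x='north') => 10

// maze.move(dir='north') => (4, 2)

// maze.sense(dir='west') => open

// stack.push(x='west') => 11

// maze.move(dir='west') => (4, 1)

// maze.sense(dir='north') => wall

// stack.pop() => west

// maze.move(dir='east') => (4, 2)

// maze.sense(dir='north') => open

// stack.push(x='north') => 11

// maze.move(dir='north') => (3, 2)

// maze.sense(dir='north') => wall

// maze.sense(dir='east') => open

// stack.push(x='east') => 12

// maze.move(dir='east') => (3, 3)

// maze.sense(dir='south') => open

// stack.push(x='south') => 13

// maze.move(dir='south') => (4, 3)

// maze.sense(dir='south') => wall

// maze.sense(dir='east') => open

// stack.push(x='east') => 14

// maze.move(dir='east') => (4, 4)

// maze.sense(dir='south') => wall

// maze.sense(dir='north') => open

// stack.push(x='north') => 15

// maze.move(dir='north') => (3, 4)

// maze.sense(dir='north') => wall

// maze.sense(dir='east') => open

// stack.push(x='east') => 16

// maze.move(dir='east') => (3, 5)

// maze.sense(dir='south') => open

// stack.push(x='south') => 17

// maze.move(dir='south') => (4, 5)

// maze.sense(dir='south') => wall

// stack.pop() => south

// maze.move(dir='north') => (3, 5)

// maze.sense(dir='north') => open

// stack.push(x='north') => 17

// maze.move(dir='north') => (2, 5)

// maze.sense(dir='north') => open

// stack.push(x='north') => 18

// maze.move(dir='north') => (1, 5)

// maze.sense(dir='west') => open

// stack.push(x='west') => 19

// maze.move(dir='west') => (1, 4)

// maze.sense(dir='west') => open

// stack.push(x='west') => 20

// maze.move(dir='west') => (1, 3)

// maze.sense(dir='west') => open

// stack.push(x='west') => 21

// maze.move(dir='west') => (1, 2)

// maze.sense(dir='west') => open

// stack.push(x='west') => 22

// maze.move(dir='west') => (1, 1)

// maze.sense(dir='west') => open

// stack.push(x='west') => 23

// maze.move(dir='west') => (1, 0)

// maze.sense(dir='south') => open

// stack.push(x='south') => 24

// maze.move(dir='south') => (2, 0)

// maze.sense(dir='south') => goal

// maze.move(dir='south') => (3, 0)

Answer: (3, 0)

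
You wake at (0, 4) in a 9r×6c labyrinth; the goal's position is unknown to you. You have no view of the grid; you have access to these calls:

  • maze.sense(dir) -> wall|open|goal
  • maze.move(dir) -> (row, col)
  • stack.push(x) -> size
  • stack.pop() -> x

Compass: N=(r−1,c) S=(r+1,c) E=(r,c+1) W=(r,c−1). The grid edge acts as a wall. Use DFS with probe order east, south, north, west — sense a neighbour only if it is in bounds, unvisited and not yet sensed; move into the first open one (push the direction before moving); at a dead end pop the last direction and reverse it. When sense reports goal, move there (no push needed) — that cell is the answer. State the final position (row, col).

Do: maze.sense[dir='east']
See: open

Do: stack.push[x='east']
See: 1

Do: maze.move[dir='east']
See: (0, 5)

Do: maze.sense[dir='south']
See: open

Do: stack.push[x='south']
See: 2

Do: maze.move[dir='south']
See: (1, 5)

Do: maze.sense[dir='south']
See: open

Do: stack.push[x='south']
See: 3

Do: maze.move[dir='south']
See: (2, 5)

Do: maze.sense[dir='south']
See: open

Do: stack.push[x='south']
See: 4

Do: maze.move[dir='south']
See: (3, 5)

Do: maze.sense[dir='south']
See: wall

Do: maze.sense[dir='west']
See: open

Do: stack.push[x='west']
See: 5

Do: maze.move[dir='west']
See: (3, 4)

Do: maze.sense[dir='south']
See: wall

Do: maze.sense[dir='north']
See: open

Do: stack.push[x='north']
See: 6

Do: maze.move[dir='north']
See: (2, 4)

Do: maze.sense[dir='north']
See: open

Do: stack.push[x='north']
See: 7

Do: maze.move[dir='north']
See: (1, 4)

Do: maze.sense[dir='west']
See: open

Do: stack.push[x='west']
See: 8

Do: maze.move[dir='west']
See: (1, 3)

Do: maze.sense[dir='south']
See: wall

Do: maze.sense[dir='north']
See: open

Do: stack.push[x='north']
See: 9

Do: maze.move[dir='north']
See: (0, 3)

Do: maze.sense[dir='west']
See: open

Do: stack.push[x='west']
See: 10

Do: maze.move[dir='west']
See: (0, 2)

Do: maze.sense[dir='south']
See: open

Do: stack.push[x='south']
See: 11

Do: maze.move[dir='south']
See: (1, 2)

Do: maze.sense[dir='south']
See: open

Do: stack.push[x='south']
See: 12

Do: maze.move[dir='south']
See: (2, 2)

Do: maze.sense[dir='south']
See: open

Do: stack.push[x='south']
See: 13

Do: maze.move[dir='south']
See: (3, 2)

Do: maze.sense[dir='east']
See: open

Do: stack.push[x='east']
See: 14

Do: maze.move[dir='east']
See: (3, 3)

Do: maze.sense[dir='south']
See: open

Do: stack.push[x='south']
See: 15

Do: maze.move[dir='south']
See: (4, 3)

Do: maze.sense[dir='south']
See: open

Do: stack.push[x='south']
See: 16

Do: maze.move[dir='south']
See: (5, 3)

Do: maze.sense[dir='east']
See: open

Do: stack.push[x='east']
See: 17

Do: maze.move[dir='east']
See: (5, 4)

Do: maze.sense[dir='east']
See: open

Do: stack.push[x='east']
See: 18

Do: maze.move[dir='east']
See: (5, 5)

Do: maze.sense[dir='south']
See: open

Do: stack.push[x='south']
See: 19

Do: maze.move[dir='south']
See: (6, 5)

Do: maze.sense[dir='south']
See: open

Do: stack.push[x='south']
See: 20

Do: maze.move[dir='south']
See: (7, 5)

Do: maze.sense[dir='south']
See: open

Do: stack.push[x='south']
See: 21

Do: maze.move[dir='south']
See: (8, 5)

Do: maze.sense[dir='west']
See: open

Do: stack.push[x='west']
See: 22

Do: maze.move[dir='west']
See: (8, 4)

Do: maze.sense[dir='north']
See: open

Do: stack.push[x='north']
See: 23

Do: maze.move[dir='north']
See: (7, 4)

Do: maze.sense[dir='north']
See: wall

Do: maze.sense[dir='west']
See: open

Do: stack.push[x='west']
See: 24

Do: maze.move[dir='west']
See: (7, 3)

Do: maze.sense[dir='south']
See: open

Do: stack.push[x='south']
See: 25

Do: maze.move[dir='south']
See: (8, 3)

Do: maze.sense[dir='west']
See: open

Do: stack.push[x='west']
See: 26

Do: maze.move[dir='west']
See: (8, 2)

Do: maze.sense[dir='north']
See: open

Do: stack.push[x='north']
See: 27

Do: maze.move[dir='north']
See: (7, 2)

Do: maze.sense[dir='north']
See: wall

Do: maze.sense[dir='west']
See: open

Do: stack.push[x='west']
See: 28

Do: maze.move[dir='west']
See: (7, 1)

Do: maze.sense[dir='south']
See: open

Do: stack.push[x='south']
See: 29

Do: maze.move[dir='south']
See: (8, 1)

Do: maze.sense[dir='west']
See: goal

Do: maze.move[dir='west']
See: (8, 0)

Answer: (8, 0)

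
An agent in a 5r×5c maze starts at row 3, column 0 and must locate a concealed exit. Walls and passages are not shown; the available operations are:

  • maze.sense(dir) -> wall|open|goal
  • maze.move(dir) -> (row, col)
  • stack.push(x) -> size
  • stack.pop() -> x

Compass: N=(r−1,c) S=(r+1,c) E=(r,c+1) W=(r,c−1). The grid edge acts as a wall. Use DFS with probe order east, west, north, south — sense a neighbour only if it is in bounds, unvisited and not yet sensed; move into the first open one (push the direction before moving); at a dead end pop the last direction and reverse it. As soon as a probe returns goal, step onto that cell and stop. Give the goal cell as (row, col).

CALL maze.sense[dir→east]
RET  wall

CALL maze.sense[dir→north]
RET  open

CALL stack.push[x→north]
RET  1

CALL maze.move[dir→north]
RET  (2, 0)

CALL maze.sense[dir→east]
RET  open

CALL stack.push[x→east]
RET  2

CALL maze.move[dir→east]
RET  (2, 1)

CALL maze.sense[dir→east]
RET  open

CALL stack.push[x→east]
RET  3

CALL maze.move[dir→east]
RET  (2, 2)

CALL maze.sense[dir→east]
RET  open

CALL stack.push[x→east]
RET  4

CALL maze.move[dir→east]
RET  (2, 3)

CALL maze.sense[dir→east]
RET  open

CALL stack.push[x→east]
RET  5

CALL maze.move[dir→east]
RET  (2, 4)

CALL maze.sense[dir→north]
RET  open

CALL stack.push[x→north]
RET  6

CALL maze.move[dir→north]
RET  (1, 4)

CALL maze.sense[dir→west]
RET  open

CALL stack.push[x→west]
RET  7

CALL maze.move[dir→west]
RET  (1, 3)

CALL maze.sense[dir→west]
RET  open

CALL stack.push[x→west]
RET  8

CALL maze.move[dir→west]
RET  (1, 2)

CALL maze.sense[dir→west]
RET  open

CALL stack.push[x→west]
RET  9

CALL maze.move[dir→west]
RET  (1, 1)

CALL maze.sense[dir→west]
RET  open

CALL stack.push[x→west]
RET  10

CALL maze.move[dir→west]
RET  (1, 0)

CALL maze.sense[dir→north]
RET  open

CALL stack.push[x→north]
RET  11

CALL maze.move[dir→north]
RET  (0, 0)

CALL maze.sense[dir→east]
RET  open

CALL stack.push[x→east]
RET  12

CALL maze.move[dir→east]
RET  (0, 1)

CALL maze.sense[dir→east]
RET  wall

CALL stack.pop[]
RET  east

CALL maze.move[dir→west]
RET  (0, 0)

CALL stack.pop[]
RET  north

CALL maze.move[dir→south]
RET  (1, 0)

CALL stack.pop[]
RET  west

CALL maze.move[dir→east]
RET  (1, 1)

CALL stack.pop[]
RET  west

CALL maze.move[dir→east]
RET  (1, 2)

CALL stack.pop[]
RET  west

CALL maze.move[dir→east]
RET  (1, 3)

CALL maze.sense[dir→north]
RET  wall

CALL stack.pop[]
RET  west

CALL maze.move[dir→east]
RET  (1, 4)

CALL maze.sense[dir→north]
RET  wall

CALL stack.pop[]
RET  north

CALL maze.move[dir→south]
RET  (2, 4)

CALL maze.sense[dir→south]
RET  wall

CALL stack.pop[]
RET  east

CALL maze.move[dir→west]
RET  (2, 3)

CALL maze.sense[dir→south]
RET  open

CALL stack.push[x→south]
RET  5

CALL maze.move[dir→south]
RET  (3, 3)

CALL maze.sense[dir→west]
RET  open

CALL stack.push[x→west]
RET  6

CALL maze.move[dir→west]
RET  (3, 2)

CALL maze.sense[dir→south]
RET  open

CALL stack.push[x→south]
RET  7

CALL maze.move[dir→south]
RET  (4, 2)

CALL maze.sense[dir→east]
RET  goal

CALL maze.move[dir→east]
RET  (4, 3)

Answer: (4, 3)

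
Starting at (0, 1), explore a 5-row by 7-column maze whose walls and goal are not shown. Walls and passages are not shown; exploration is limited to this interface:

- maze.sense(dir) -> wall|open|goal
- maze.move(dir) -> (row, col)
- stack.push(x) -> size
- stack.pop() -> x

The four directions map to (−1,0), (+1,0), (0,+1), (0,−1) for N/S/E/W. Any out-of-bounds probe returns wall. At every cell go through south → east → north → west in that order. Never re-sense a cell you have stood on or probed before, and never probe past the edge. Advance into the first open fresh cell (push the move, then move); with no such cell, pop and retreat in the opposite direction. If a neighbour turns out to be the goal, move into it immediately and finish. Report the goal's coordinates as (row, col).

> sense dir=south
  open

> push x=south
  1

> move dir=south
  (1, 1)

> sense dir=south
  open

> push x=south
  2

> move dir=south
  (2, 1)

> sense dir=south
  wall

> sense dir=east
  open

> push x=east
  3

> move dir=east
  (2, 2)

> sense dir=south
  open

> push x=south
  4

> move dir=south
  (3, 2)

> sense dir=south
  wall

> sense dir=east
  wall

> pop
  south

> move dir=north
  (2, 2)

> sense dir=east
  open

> push x=east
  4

> move dir=east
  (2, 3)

> sense dir=east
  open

> push x=east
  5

> move dir=east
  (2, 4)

> sense dir=south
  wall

> sense dir=east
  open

> push x=east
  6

> move dir=east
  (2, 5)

> sense dir=south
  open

> push x=south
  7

> move dir=south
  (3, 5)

> sense dir=south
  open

> push x=south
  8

> move dir=south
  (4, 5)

> sense dir=east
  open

> push x=east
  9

> move dir=east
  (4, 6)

> sense dir=north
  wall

> pop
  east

> move dir=west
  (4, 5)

> sense dir=west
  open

> push x=west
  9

> move dir=west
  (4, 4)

> sense dir=west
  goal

> move dir=west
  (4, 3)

Answer: (4, 3)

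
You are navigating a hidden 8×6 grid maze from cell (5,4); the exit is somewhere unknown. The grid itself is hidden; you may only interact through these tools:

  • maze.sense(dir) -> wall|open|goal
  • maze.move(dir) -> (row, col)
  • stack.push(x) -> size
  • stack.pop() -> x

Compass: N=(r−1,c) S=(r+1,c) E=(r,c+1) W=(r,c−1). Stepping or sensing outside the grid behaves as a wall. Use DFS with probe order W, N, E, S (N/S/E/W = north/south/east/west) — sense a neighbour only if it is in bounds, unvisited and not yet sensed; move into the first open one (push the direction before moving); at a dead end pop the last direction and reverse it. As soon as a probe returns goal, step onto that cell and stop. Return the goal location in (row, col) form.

==> sense(dir: west)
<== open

==> push(x: west)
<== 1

==> move(dir: west)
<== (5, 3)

==> sense(dir: west)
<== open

==> push(x: west)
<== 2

==> move(dir: west)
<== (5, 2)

==> sense(dir: west)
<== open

==> push(x: west)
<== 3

==> move(dir: west)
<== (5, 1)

==> sense(dir: west)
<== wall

==> sense(dir: north)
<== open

==> push(x: north)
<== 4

==> move(dir: north)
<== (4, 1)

==> sense(dir: west)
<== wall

==> sense(dir: north)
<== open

==> push(x: north)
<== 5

==> move(dir: north)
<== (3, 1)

==> sense(dir: west)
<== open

==> push(x: west)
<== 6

==> move(dir: west)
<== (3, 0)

==> sense(dir: north)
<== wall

==> pop()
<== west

==> move(dir: east)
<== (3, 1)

==> sense(dir: north)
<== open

==> push(x: north)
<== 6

==> move(dir: north)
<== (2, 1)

==> sense(dir: north)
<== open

==> push(x: north)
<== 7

==> move(dir: north)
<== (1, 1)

==> sense(dir: west)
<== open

==> push(x: west)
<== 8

==> move(dir: west)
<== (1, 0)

==> sense(dir: north)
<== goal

==> move(dir: north)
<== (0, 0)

Answer: (0, 0)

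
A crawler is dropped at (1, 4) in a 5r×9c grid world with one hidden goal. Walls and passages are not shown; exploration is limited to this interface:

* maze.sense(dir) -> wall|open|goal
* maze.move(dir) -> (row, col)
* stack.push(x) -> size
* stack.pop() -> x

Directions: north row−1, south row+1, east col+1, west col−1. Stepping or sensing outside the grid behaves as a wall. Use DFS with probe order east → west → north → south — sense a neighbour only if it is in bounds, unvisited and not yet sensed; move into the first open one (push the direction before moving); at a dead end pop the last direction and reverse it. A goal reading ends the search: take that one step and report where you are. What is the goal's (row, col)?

·→ maze.sense(east)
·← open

·→ stack.push(east)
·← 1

·→ maze.move(east)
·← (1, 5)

·→ maze.sense(east)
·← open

·→ stack.push(east)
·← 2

·→ maze.move(east)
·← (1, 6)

·→ maze.sense(east)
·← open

·→ stack.push(east)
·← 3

·→ maze.move(east)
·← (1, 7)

·→ maze.sense(east)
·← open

·→ stack.push(east)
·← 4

·→ maze.move(east)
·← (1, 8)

·→ maze.sense(north)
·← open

·→ stack.push(north)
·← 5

·→ maze.move(north)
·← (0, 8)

·→ maze.sense(west)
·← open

·→ stack.push(west)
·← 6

·→ maze.move(west)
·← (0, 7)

·→ maze.sense(west)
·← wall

·→ stack.pop()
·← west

·→ maze.move(east)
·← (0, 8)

·→ stack.pop()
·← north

·→ maze.move(south)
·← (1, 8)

·→ maze.sense(south)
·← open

·→ stack.push(south)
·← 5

·→ maze.move(south)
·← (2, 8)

·→ maze.sense(west)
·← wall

·→ maze.sense(south)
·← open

·→ stack.push(south)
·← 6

·→ maze.move(south)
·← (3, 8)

·→ maze.sense(west)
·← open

·→ stack.push(west)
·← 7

·→ maze.move(west)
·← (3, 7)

·→ maze.sense(west)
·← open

·→ stack.push(west)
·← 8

·→ maze.move(west)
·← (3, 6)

·→ maze.sense(west)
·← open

·→ stack.push(west)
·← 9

·→ maze.move(west)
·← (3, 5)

·→ maze.sense(west)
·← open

·→ stack.push(west)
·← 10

·→ maze.move(west)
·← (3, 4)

·→ maze.sense(west)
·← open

·→ stack.push(west)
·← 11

·→ maze.move(west)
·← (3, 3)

·→ maze.sense(west)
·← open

·→ stack.push(west)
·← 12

·→ maze.move(west)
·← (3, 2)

·→ maze.sense(west)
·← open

·→ stack.push(west)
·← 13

·→ maze.move(west)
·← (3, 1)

·→ maze.sense(west)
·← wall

·→ maze.sense(north)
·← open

·→ stack.push(north)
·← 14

·→ maze.move(north)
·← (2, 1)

·→ maze.sense(east)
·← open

·→ stack.push(east)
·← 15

·→ maze.move(east)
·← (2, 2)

·→ maze.sense(east)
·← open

·→ stack.push(east)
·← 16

·→ maze.move(east)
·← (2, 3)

·→ maze.sense(east)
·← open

·→ stack.push(east)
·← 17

·→ maze.move(east)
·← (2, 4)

·→ maze.sense(east)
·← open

·→ stack.push(east)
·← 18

·→ maze.move(east)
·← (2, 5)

·→ maze.sense(east)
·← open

·→ stack.push(east)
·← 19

·→ maze.move(east)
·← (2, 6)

·→ stack.pop()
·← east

·→ maze.move(west)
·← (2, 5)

·→ stack.pop()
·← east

·→ maze.move(west)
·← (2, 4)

·→ stack.pop()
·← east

·→ maze.move(west)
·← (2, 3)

·→ maze.sense(north)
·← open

·→ stack.push(north)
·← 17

·→ maze.move(north)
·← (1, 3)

·→ maze.sense(west)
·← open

·→ stack.push(west)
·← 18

·→ maze.move(west)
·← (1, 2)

·→ maze.sense(west)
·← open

·→ stack.push(west)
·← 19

·→ maze.move(west)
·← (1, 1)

·→ maze.sense(west)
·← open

·→ stack.push(west)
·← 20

·→ maze.move(west)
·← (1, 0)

·→ maze.sense(north)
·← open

·→ stack.push(north)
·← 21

·→ maze.move(north)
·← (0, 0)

·→ maze.sense(east)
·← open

·→ stack.push(east)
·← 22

·→ maze.move(east)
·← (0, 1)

·→ maze.sense(east)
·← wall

·→ stack.pop()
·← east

·→ maze.move(west)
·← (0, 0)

·→ stack.pop()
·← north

·→ maze.move(south)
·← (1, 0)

·→ maze.sense(south)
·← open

·→ stack.push(south)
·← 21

·→ maze.move(south)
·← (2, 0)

·→ stack.pop()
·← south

·→ maze.move(north)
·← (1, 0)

·→ stack.pop()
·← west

·→ maze.move(east)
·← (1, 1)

·→ stack.pop()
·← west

·→ maze.move(east)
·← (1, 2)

·→ stack.pop()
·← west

·→ maze.move(east)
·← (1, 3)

·→ maze.sense(north)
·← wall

·→ stack.pop()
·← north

·→ maze.move(south)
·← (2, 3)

·→ stack.pop()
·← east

·→ maze.move(west)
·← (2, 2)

·→ stack.pop()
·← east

·→ maze.move(west)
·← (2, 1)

·→ stack.pop()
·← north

·→ maze.move(south)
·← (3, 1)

·→ maze.sense(south)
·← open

·→ stack.push(south)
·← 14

·→ maze.move(south)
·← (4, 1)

·→ maze.sense(east)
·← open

·→ stack.push(east)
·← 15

·→ maze.move(east)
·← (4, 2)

·→ maze.sense(east)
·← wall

·→ stack.pop()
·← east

·→ maze.move(west)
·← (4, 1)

·→ maze.sense(west)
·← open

·→ stack.push(west)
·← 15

·→ maze.move(west)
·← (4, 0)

·→ stack.pop()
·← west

·→ maze.move(east)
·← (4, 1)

·→ stack.pop()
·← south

·→ maze.move(north)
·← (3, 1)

·→ stack.pop()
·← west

·→ maze.move(east)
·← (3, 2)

·→ stack.pop()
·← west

·→ maze.move(east)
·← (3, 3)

·→ stack.pop()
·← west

·→ maze.move(east)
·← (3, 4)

·→ maze.sense(south)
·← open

·→ stack.push(south)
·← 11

·→ maze.move(south)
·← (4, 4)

·→ maze.sense(east)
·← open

·→ stack.push(east)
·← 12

·→ maze.move(east)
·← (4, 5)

·→ maze.sense(east)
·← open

·→ stack.push(east)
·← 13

·→ maze.move(east)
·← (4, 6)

·→ maze.sense(east)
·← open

·→ stack.push(east)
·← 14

·→ maze.move(east)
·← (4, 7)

·→ maze.sense(east)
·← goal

·→ maze.move(east)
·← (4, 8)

Answer: (4, 8)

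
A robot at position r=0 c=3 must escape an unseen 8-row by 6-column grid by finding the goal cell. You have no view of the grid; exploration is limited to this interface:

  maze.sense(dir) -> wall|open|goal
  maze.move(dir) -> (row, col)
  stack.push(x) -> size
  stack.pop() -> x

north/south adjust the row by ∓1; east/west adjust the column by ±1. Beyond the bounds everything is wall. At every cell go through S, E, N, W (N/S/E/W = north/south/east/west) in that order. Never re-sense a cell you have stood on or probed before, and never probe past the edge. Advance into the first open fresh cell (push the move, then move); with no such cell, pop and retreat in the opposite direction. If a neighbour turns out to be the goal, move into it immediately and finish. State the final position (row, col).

$ sense dir: south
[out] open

$ push x: south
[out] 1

$ move dir: south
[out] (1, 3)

$ sense dir: south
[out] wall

$ sense dir: east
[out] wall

$ sense dir: west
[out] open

$ push x: west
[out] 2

$ move dir: west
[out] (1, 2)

$ sense dir: south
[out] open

$ push x: south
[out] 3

$ move dir: south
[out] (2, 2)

$ sense dir: south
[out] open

$ push x: south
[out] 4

$ move dir: south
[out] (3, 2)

$ sense dir: south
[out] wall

$ sense dir: east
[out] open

$ push x: east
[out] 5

$ move dir: east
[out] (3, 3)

$ sense dir: south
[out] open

$ push x: south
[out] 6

$ move dir: south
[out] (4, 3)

$ sense dir: south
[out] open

$ push x: south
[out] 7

$ move dir: south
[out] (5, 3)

$ sense dir: south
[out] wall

$ sense dir: east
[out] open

$ push x: east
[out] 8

$ move dir: east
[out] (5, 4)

$ sense dir: south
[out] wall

$ sense dir: east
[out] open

$ push x: east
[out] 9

$ move dir: east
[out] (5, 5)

$ sense dir: south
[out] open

$ push x: south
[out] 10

$ move dir: south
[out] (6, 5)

$ sense dir: south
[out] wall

$ pop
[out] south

$ move dir: north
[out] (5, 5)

$ sense dir: north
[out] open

$ push x: north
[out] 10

$ move dir: north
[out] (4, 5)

$ sense dir: north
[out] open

$ push x: north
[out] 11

$ move dir: north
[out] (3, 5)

$ sense dir: north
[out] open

$ push x: north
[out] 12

$ move dir: north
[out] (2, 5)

$ sense dir: north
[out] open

$ push x: north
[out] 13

$ move dir: north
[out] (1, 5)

$ sense dir: north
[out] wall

$ pop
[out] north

$ move dir: south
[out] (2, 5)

$ sense dir: west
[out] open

$ push x: west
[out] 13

$ move dir: west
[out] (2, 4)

$ sense dir: south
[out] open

$ push x: south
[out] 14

$ move dir: south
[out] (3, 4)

$ sense dir: south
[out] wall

$ pop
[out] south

$ move dir: north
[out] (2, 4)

$ pop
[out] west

$ move dir: east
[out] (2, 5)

$ pop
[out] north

$ move dir: south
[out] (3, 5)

$ pop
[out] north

$ move dir: south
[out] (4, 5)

$ pop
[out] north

$ move dir: south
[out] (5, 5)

$ pop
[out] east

$ move dir: west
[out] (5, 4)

$ pop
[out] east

$ move dir: west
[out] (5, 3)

$ sense dir: west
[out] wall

$ pop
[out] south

$ move dir: north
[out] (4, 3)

$ pop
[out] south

$ move dir: north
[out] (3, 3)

$ pop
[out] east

$ move dir: west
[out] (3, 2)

$ sense dir: west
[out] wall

$ pop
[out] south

$ move dir: north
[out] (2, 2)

$ sense dir: west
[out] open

$ push x: west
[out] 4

$ move dir: west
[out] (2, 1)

$ sense dir: north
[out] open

$ push x: north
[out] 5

$ move dir: north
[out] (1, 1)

$ sense dir: north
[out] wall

$ sense dir: west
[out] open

$ push x: west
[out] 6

$ move dir: west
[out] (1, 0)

$ sense dir: south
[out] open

$ push x: south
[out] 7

$ move dir: south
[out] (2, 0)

$ sense dir: south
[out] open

$ push x: south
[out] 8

$ move dir: south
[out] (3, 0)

$ sense dir: south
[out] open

$ push x: south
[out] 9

$ move dir: south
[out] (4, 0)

$ sense dir: south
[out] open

$ push x: south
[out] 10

$ move dir: south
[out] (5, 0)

$ sense dir: south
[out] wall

$ sense dir: east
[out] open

$ push x: east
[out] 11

$ move dir: east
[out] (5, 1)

$ sense dir: south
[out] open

$ push x: south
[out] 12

$ move dir: south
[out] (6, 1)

$ sense dir: south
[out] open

$ push x: south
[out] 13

$ move dir: south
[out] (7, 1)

$ sense dir: east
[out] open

$ push x: east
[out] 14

$ move dir: east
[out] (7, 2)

$ sense dir: east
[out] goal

$ move dir: east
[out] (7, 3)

Answer: (7, 3)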